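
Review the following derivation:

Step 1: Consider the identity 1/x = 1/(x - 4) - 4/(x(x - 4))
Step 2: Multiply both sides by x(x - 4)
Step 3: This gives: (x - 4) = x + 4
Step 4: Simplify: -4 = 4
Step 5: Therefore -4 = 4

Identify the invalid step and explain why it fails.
Step 3: This gives: (x - 4) = x + 4

Step 3 makes a sign error when clearing denominators. Multiplying -4/(x(x - 4)) by x(x - 4) gives -4, not +4. The correct result is (x - 4) = x - 4, which is trivially true, not (x - 4) = x + 4. (Step 1 is a valid identity: 1/(x - 4) - 4/(x(x - 4)) = (x - 4)/(x(x - 4)) = 1/x.)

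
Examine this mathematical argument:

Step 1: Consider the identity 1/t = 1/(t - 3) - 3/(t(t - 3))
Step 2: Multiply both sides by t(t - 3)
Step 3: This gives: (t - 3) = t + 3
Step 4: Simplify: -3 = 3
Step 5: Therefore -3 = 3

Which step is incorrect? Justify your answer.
Step 3: This gives: (t - 3) = t + 3

Step 3 makes a sign error when clearing denominators. Multiplying -3/(t(t - 3)) by t(t - 3) gives -3, not +3. The correct result is (t - 3) = t - 3, which is trivially true, not (t - 3) = t + 3. (Step 1 is a valid identity: 1/(t - 3) - 3/(t(t - 3)) = (t - 3)/(t(t - 3)) = 1/t.)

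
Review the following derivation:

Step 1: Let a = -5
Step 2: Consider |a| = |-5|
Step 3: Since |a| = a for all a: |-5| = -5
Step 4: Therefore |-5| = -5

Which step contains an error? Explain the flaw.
Step 3: Since |a| = a for all a: |-5| = -5

Step 3 incorrectly states that |a| = a for all a. The correct definition is |a| = a when a >= 0, and |a| = -a when a < 0. Since -5 < 0, we have |-5| = -(-5) = 5, not -5.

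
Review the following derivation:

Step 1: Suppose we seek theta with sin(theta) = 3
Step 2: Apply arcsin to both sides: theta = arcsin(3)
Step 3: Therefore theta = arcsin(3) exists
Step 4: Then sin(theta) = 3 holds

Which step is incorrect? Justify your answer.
Step 2: Apply arcsin to both sides: theta = arcsin(3)

Step 2 applies arcsin to 3. However, arcsin(x) is only defined for x in [-1, 1] because sin(theta) can only produce values in that range. Since |3| > 1, arcsin(3) is undefined. There is no angle whose sine equals 3.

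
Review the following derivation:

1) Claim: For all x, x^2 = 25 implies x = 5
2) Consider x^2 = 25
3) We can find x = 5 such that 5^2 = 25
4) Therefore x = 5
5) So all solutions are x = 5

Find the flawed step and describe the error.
Step 4: Therefore x = 5

Step 4 incorrectly concludes that x = 5 is the only solution. The proof shows that x = 5 is A solution (existence), but does not show it is the ONLY solution (uniqueness). In fact, x = -5 is also a solution since (-5)^2 = 25. Finding one solution doesn't prove there are no others.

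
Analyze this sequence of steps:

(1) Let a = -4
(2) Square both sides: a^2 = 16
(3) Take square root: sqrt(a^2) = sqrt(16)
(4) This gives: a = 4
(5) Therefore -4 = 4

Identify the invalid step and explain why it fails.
Step 4: This gives: a = 4

Step 4 incorrectly states that sqrt(a^2) = a. The correct identity is sqrt(a^2) = |a|. Since a = -4 < 0, we have sqrt(a^2) = |-4| = 4, not a = -4.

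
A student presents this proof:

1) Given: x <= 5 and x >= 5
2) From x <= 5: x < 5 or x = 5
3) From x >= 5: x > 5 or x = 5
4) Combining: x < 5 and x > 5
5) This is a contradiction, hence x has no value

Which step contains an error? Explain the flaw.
Step 4: Combining: x < 5 and x > 5

Step 4 incorrectly combines the conditions. From x <= 5 and x >= 5, the intersection is x = 5. The error treats the 'or' cases as 'and' requirements. The correct conclusion is that x = 5 is the unique solution, not that no solution exists.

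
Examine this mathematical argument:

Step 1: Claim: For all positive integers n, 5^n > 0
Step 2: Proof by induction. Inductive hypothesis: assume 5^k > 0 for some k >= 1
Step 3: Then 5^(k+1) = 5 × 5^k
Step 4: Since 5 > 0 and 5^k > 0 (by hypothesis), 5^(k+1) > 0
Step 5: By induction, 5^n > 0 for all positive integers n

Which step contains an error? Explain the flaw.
Step 5: By induction, 5^n > 0 for all positive integers n

Step 5 concludes the proof by induction, but no base case was ever established. A valid induction proof requires: (1) a base case proving 5^1 > 0, and (2) an inductive step showing IF 5^k > 0 THEN 5^(k+1) > 0. Steps 2-4 correctly establish the inductive step, but without the base case the conclusion in step 5 does not follow.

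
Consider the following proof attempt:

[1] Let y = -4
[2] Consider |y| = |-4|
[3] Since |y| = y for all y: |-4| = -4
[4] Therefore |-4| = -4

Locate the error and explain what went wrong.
Step 3: Since |y| = y for all y: |-4| = -4

Step 3 incorrectly states that |y| = y for all y. The correct definition is |y| = y when y >= 0, and |y| = -y when y < 0. Since -4 < 0, we have |-4| = -(-4) = 4, not -4.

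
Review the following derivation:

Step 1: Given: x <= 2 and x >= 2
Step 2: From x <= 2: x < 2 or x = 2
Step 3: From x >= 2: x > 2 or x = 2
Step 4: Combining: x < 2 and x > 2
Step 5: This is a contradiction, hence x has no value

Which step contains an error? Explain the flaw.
Step 4: Combining: x < 2 and x > 2

Step 4 incorrectly combines the conditions. From x <= 2 and x >= 2, the intersection is x = 2. The error treats the 'or' cases as 'and' requirements. The correct conclusion is that x = 2 is the unique solution, not that no solution exists.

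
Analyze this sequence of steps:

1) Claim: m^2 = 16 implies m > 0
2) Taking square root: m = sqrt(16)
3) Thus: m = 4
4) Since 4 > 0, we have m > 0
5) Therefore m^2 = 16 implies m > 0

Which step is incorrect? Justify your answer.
Step 2: Taking square root: m = sqrt(16)

Step 2 takes the square root and assumes the positive root only. The equation m^2 = 16 actually has two solutions: m = 4 and m = -4. The proof silently assumes m > 0 without justification, then uses this assumption to conclude m > 0, which is circular. The counterexample m = -4 shows the claim is false.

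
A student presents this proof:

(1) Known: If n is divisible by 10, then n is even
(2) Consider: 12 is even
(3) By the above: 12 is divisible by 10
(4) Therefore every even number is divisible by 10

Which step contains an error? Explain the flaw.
Step 3: By the above: 12 is divisible by 10

Step 3 commits the fallacy of affirming the consequent. The known fact 'divisible by 10 → even' does NOT imply 'even → divisible by 10'. That would be the converse, which is false. For example, 12 is even but 12 ÷ 10 = 1.20, which is not an integer.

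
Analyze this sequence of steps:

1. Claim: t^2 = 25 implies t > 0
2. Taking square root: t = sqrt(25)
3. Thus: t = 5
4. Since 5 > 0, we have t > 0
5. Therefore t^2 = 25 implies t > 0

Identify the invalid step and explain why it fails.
Step 2: Taking square root: t = sqrt(25)

Step 2 takes the square root and assumes the positive root only. The equation t^2 = 25 actually has two solutions: t = 5 and t = -5. The proof silently assumes t > 0 without justification, then uses this assumption to conclude t > 0, which is circular. The counterexample t = -5 shows the claim is false.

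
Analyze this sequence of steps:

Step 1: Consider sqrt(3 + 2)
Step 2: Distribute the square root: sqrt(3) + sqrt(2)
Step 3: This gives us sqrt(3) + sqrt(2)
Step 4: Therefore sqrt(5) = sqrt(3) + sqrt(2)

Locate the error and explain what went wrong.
Step 2: Distribute the square root: sqrt(3) + sqrt(2)

Step 2 incorrectly 'distributes' the square root over addition. The square root function does not distribute: sqrt(a + b) ≠ sqrt(a) + sqrt(b). In fact, sqrt(3 + 2) = sqrt(5) ≈ 2.2361, while sqrt(3) + sqrt(2) ≈ 3.1463.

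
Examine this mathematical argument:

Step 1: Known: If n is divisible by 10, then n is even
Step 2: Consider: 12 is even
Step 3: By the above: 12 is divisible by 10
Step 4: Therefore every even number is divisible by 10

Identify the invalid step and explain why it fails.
Step 3: By the above: 12 is divisible by 10

Step 3 commits the fallacy of affirming the consequent. The known fact 'divisible by 10 → even' does NOT imply 'even → divisible by 10'. That would be the converse, which is false. For example, 12 is even but 12 ÷ 10 = 1.20, which is not an integer.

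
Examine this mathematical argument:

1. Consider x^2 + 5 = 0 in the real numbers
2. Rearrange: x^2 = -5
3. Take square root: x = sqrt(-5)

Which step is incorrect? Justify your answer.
Step 3: Take square root: x = sqrt(-5)

Step 3 takes the square root of -5, which is negative. In the real number system, the square root of a negative number is undefined. The equation x^2 + 5 = 0 has no real solutions. Square roots of negative numbers only exist in the complex numbers.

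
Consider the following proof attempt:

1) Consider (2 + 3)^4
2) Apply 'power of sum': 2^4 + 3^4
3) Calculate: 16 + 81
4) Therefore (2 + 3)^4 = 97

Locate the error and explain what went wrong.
Step 2: Apply 'power of sum': 2^4 + 3^4

Step 2 incorrectly applies a non-existent rule '(a+b)^n = a^n + b^n'. This is false in general. The correct expansion uses the binomial theorem. The actual value is (2 + 3)^4 = 5^4 = 625, not 97.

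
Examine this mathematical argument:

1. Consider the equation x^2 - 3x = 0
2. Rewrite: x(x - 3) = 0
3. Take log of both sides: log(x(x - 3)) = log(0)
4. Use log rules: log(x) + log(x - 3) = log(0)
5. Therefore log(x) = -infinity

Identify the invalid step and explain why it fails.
Step 3: Take log of both sides: log(x(x - 3)) = log(0)

Step 3 takes the logarithm of both sides, resulting in log(0) on the right side. The logarithm is only defined for positive numbers; log(0) is undefined (approaches negative infinity). This operation is invalid.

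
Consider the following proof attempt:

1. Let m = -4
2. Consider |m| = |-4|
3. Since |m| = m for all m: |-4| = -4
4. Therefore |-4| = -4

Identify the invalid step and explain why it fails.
Step 3: Since |m| = m for all m: |-4| = -4

Step 3 incorrectly states that |m| = m for all m. The correct definition is |m| = m when m >= 0, and |m| = -m when m < 0. Since -4 < 0, we have |-4| = -(-4) = 4, not -4.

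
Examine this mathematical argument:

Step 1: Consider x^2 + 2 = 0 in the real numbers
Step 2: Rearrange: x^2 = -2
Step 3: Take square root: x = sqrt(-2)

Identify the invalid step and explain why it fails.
Step 3: Take square root: x = sqrt(-2)

Step 3 takes the square root of -2, which is negative. In the real number system, the square root of a negative number is undefined. The equation x^2 + 2 = 0 has no real solutions. Square roots of negative numbers only exist in the complex numbers.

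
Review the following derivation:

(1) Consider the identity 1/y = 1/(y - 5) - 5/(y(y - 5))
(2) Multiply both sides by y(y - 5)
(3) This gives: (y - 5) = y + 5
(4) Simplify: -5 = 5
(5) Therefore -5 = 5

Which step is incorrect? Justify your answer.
Step 3: This gives: (y - 5) = y + 5

Step 3 makes a sign error when clearing denominators. Multiplying -5/(y(y - 5)) by y(y - 5) gives -5, not +5. The correct result is (y - 5) = y - 5, which is trivially true, not (y - 5) = y + 5. (Step 1 is a valid identity: 1/(y - 5) - 5/(y(y - 5)) = (y - 5)/(y(y - 5)) = 1/y.)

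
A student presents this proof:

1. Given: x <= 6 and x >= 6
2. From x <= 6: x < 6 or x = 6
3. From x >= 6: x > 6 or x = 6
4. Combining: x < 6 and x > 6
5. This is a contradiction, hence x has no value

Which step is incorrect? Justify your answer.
Step 4: Combining: x < 6 and x > 6

Step 4 incorrectly combines the conditions. From x <= 6 and x >= 6, the intersection is x = 6. The error treats the 'or' cases as 'and' requirements. The correct conclusion is that x = 6 is the unique solution, not that no solution exists.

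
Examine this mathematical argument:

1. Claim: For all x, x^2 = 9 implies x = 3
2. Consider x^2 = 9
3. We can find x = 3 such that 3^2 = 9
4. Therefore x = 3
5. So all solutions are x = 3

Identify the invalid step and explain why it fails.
Step 4: Therefore x = 3

Step 4 incorrectly concludes that x = 3 is the only solution. The proof shows that x = 3 is A solution (existence), but does not show it is the ONLY solution (uniqueness). In fact, x = -3 is also a solution since (-3)^2 = 9. Finding one solution doesn't prove there are no others.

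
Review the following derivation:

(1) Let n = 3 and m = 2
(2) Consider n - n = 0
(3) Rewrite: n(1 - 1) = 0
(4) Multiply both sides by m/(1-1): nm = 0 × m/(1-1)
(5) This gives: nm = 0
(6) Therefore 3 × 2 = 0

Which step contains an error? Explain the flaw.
Step 4: Multiply both sides by m/(1-1): nm = 0 × m/(1-1)

Step 4 multiplies both sides by m/(1-1). However, 1-1 = 0, so this is multiplication by m/0, which is undefined. We cannot multiply by an undefined expression.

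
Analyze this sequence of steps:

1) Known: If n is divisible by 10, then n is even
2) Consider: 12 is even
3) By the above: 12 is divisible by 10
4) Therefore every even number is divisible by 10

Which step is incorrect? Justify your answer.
Step 3: By the above: 12 is divisible by 10

Step 3 commits the fallacy of affirming the consequent. The known fact 'divisible by 10 → even' does NOT imply 'even → divisible by 10'. That would be the converse, which is false. For example, 12 is even but 12 ÷ 10 = 1.20, which is not an integer.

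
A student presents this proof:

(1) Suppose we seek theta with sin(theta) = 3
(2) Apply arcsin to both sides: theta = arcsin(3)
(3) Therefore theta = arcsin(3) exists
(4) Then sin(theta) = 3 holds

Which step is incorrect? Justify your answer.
Step 2: Apply arcsin to both sides: theta = arcsin(3)

Step 2 applies arcsin to 3. However, arcsin(x) is only defined for x in [-1, 1] because sin(theta) can only produce values in that range. Since |3| > 1, arcsin(3) is undefined. There is no angle whose sine equals 3.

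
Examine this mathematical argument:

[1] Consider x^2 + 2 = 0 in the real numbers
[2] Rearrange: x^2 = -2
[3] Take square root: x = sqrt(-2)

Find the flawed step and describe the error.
Step 3: Take square root: x = sqrt(-2)

Step 3 takes the square root of -2, which is negative. In the real number system, the square root of a negative number is undefined. The equation x^2 + 2 = 0 has no real solutions. Square roots of negative numbers only exist in the complex numbers.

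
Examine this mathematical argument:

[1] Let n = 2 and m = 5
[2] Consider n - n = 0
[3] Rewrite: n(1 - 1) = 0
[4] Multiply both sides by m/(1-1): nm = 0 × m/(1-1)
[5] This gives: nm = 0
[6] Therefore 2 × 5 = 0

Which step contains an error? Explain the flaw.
Step 4: Multiply both sides by m/(1-1): nm = 0 × m/(1-1)

Step 4 multiplies both sides by m/(1-1). However, 1-1 = 0, so this is multiplication by m/0, which is undefined. We cannot multiply by an undefined expression.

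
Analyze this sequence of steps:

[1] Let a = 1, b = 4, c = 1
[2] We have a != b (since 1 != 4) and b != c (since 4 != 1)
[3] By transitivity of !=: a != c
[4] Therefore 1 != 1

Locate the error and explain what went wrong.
Step 3: By transitivity of !=: a != c

Step 3 incorrectly applies transitivity to the '!=' relation. Transitivity states: if a R b and b R c, then a R c. However, '!=' is not transitive. Counterexample: 1 != 4 and 4 != 1, but 1 = 1 (both equal 1). Transitivity holds for relations like <, <=, =, but not for !=.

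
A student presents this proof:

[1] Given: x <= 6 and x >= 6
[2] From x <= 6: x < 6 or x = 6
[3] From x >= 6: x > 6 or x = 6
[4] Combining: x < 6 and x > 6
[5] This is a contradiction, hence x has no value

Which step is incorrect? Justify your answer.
Step 4: Combining: x < 6 and x > 6

Step 4 incorrectly combines the conditions. From x <= 6 and x >= 6, the intersection is x = 6. The error treats the 'or' cases as 'and' requirements. The correct conclusion is that x = 6 is the unique solution, not that no solution exists.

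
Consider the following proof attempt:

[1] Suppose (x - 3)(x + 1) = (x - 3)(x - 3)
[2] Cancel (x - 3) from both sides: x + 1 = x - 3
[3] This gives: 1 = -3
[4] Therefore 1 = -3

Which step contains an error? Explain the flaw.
Step 2: Cancel (x - 3) from both sides: x + 1 = x - 3

Step 2 cancels (x - 3) from both sides. This is only valid if (x - 3) ≠ 0, i.e., x ≠ 3. When x = 3, both sides equal zero regardless of the other factors. The correct approach requires considering x = 3 as a separate case.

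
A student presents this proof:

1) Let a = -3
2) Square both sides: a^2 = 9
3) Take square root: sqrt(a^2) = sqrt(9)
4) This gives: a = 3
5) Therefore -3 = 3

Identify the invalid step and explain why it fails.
Step 4: This gives: a = 3

Step 4 incorrectly states that sqrt(a^2) = a. The correct identity is sqrt(a^2) = |a|. Since a = -3 < 0, we have sqrt(a^2) = |-3| = 3, not a = -3.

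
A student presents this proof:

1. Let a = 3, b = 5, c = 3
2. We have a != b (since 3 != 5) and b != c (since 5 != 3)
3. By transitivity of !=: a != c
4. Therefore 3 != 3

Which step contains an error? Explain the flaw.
Step 3: By transitivity of !=: a != c

Step 3 incorrectly applies transitivity to the '!=' relation. Transitivity states: if a R b and b R c, then a R c. However, '!=' is not transitive. Counterexample: 3 != 5 and 5 != 3, but 3 = 3 (both equal 3). Transitivity holds for relations like <, <=, =, but not for !=.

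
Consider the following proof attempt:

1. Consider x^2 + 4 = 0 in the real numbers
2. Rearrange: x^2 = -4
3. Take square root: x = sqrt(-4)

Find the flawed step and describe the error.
Step 3: Take square root: x = sqrt(-4)

Step 3 takes the square root of -4, which is negative. In the real number system, the square root of a negative number is undefined. The equation x^2 + 4 = 0 has no real solutions. Square roots of negative numbers only exist in the complex numbers.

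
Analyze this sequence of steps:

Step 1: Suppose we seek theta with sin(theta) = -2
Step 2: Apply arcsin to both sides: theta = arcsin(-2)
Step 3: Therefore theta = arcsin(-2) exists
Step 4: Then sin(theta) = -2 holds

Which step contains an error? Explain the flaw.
Step 2: Apply arcsin to both sides: theta = arcsin(-2)

Step 2 applies arcsin to -2. However, arcsin(x) is only defined for x in [-1, 1] because sin(theta) can only produce values in that range. Since |-2| > 1, arcsin(-2) is undefined. There is no angle whose sine equals -2.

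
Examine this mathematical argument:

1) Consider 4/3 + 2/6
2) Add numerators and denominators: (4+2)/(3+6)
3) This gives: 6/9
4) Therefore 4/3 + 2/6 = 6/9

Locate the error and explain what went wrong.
Step 2: Add numerators and denominators: (4+2)/(3+6)

Step 2 incorrectly adds fractions by separately adding numerators and denominators. This is wrong. The correct method requires a common denominator: 4/3 + 2/6 = (4×6 + 2×3)/(3×6) = 30/18 = 5/3. The method used gives 6/9, which is different.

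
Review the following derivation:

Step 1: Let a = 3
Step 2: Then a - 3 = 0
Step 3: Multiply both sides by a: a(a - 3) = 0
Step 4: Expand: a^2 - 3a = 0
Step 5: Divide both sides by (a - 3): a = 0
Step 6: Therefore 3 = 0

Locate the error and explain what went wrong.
Step 5: Divide both sides by (a - 3): a = 0

Step 5 divides both sides by (a - 3). However, since a = 3, we have (a - 3) = 0. Division by zero is undefined, making this step invalid.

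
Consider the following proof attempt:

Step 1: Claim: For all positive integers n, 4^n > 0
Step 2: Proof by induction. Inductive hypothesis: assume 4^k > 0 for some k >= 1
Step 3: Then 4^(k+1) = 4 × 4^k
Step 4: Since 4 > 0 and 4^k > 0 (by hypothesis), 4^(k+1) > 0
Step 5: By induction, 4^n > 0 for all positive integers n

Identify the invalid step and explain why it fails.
Step 5: By induction, 4^n > 0 for all positive integers n

Step 5 concludes the proof by induction, but no base case was ever established. A valid induction proof requires: (1) a base case proving 4^1 > 0, and (2) an inductive step showing IF 4^k > 0 THEN 4^(k+1) > 0. Steps 2-4 correctly establish the inductive step, but without the base case the conclusion in step 5 does not follow.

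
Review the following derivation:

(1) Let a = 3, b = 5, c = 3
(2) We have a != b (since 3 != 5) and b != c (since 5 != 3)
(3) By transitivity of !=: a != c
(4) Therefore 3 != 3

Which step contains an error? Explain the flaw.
Step 3: By transitivity of !=: a != c

Step 3 incorrectly applies transitivity to the '!=' relation. Transitivity states: if a R b and b R c, then a R c. However, '!=' is not transitive. Counterexample: 3 != 5 and 5 != 3, but 3 = 3 (both equal 3). Transitivity holds for relations like <, <=, =, but not for !=.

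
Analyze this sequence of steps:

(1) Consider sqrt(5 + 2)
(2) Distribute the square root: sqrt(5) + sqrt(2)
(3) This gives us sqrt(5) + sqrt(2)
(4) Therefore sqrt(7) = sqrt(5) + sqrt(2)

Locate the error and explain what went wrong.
Step 2: Distribute the square root: sqrt(5) + sqrt(2)

Step 2 incorrectly 'distributes' the square root over addition. The square root function does not distribute: sqrt(a + b) ≠ sqrt(a) + sqrt(b). In fact, sqrt(5 + 2) = sqrt(7) ≈ 2.6458, while sqrt(5) + sqrt(2) ≈ 3.6503.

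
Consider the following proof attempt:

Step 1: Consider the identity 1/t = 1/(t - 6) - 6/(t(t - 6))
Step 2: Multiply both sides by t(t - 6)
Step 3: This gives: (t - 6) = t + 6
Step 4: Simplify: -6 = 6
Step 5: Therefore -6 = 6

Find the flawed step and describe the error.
Step 3: This gives: (t - 6) = t + 6

Step 3 makes a sign error when clearing denominators. Multiplying -6/(t(t - 6)) by t(t - 6) gives -6, not +6. The correct result is (t - 6) = t - 6, which is trivially true, not (t - 6) = t + 6. (Step 1 is a valid identity: 1/(t - 6) - 6/(t(t - 6)) = (t - 6)/(t(t - 6)) = 1/t.)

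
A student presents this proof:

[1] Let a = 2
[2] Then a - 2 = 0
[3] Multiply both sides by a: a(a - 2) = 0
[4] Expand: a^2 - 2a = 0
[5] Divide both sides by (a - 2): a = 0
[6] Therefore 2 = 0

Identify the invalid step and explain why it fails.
Step 5: Divide both sides by (a - 2): a = 0

Step 5 divides both sides by (a - 2). However, since a = 2, we have (a - 2) = 0. Division by zero is undefined, making this step invalid.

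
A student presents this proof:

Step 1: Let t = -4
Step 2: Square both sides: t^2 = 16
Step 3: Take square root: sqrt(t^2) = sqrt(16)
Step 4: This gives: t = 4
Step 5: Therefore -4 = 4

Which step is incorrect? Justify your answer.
Step 4: This gives: t = 4

Step 4 incorrectly states that sqrt(t^2) = t. The correct identity is sqrt(t^2) = |t|. Since t = -4 < 0, we have sqrt(t^2) = |-4| = 4, not t = -4.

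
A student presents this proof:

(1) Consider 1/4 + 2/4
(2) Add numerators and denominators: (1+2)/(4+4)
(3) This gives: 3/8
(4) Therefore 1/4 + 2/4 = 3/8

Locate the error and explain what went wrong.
Step 2: Add numerators and denominators: (1+2)/(4+4)

Step 2 incorrectly adds fractions by separately adding numerators and denominators. This is wrong. The correct method requires a common denominator: 1/4 + 2/4 = (1×4 + 2×4)/(4×4) = 12/16 = 3/4. The method used gives 3/8, which is different.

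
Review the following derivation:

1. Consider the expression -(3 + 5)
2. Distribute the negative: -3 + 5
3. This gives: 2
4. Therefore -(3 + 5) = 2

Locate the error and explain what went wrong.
Step 2: Distribute the negative: -3 + 5

Step 2 incorrectly distributes the negative sign. The correct distribution is -(3 + 5) = -3 - 5 = -8. The negative must be applied to both terms, not just the first. The error treats -(3 + 5) as -3 + 5, which equals 2 instead of -8.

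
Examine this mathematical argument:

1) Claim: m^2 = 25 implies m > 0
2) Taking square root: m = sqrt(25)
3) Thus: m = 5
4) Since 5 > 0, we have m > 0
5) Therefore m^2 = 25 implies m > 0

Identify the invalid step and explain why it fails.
Step 2: Taking square root: m = sqrt(25)

Step 2 takes the square root and assumes the positive root only. The equation m^2 = 25 actually has two solutions: m = 5 and m = -5. The proof silently assumes m > 0 without justification, then uses this assumption to conclude m > 0, which is circular. The counterexample m = -5 shows the claim is false.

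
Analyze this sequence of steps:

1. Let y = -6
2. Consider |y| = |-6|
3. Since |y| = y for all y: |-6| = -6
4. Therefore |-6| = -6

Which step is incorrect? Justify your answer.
Step 3: Since |y| = y for all y: |-6| = -6

Step 3 incorrectly states that |y| = y for all y. The correct definition is |y| = y when y >= 0, and |y| = -y when y < 0. Since -6 < 0, we have |-6| = -(-6) = 6, not -6.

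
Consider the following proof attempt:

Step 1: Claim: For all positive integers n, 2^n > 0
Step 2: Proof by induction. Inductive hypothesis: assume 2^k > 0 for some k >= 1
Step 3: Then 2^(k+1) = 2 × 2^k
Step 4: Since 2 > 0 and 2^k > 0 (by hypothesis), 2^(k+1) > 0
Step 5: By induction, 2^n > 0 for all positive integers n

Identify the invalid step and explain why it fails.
Step 5: By induction, 2^n > 0 for all positive integers n

Step 5 concludes the proof by induction, but no base case was ever established. A valid induction proof requires: (1) a base case proving 2^1 > 0, and (2) an inductive step showing IF 2^k > 0 THEN 2^(k+1) > 0. Steps 2-4 correctly establish the inductive step, but without the base case the conclusion in step 5 does not follow.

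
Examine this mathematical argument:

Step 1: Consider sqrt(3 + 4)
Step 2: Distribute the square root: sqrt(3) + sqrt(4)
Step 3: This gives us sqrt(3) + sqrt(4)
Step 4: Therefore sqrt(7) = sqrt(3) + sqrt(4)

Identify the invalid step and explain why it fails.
Step 2: Distribute the square root: sqrt(3) + sqrt(4)

Step 2 incorrectly 'distributes' the square root over addition. The square root function does not distribute: sqrt(a + b) ≠ sqrt(a) + sqrt(b). In fact, sqrt(3 + 4) = sqrt(7) ≈ 2.6458, while sqrt(3) + sqrt(4) ≈ 3.7321.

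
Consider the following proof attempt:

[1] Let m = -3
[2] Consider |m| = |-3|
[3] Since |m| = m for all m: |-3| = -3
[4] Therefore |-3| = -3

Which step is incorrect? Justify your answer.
Step 3: Since |m| = m for all m: |-3| = -3

Step 3 incorrectly states that |m| = m for all m. The correct definition is |m| = m when m >= 0, and |m| = -m when m < 0. Since -3 < 0, we have |-3| = -(-3) = 3, not -3.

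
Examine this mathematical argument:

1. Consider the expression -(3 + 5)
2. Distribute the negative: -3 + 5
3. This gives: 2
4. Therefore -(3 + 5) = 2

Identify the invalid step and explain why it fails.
Step 2: Distribute the negative: -3 + 5

Step 2 incorrectly distributes the negative sign. The correct distribution is -(3 + 5) = -3 - 5 = -8. The negative must be applied to both terms, not just the first. The error treats -(3 + 5) as -3 + 5, which equals 2 instead of -8.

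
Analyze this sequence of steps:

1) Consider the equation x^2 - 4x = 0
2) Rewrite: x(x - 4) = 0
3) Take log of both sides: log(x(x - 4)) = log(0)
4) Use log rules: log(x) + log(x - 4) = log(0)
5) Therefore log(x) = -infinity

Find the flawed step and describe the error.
Step 3: Take log of both sides: log(x(x - 4)) = log(0)

Step 3 takes the logarithm of both sides, resulting in log(0) on the right side. The logarithm is only defined for positive numbers; log(0) is undefined (approaches negative infinity). This operation is invalid.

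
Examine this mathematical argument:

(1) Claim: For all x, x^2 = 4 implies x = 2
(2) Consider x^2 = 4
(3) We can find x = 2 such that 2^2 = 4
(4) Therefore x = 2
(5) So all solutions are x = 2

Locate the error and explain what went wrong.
Step 4: Therefore x = 2

Step 4 incorrectly concludes that x = 2 is the only solution. The proof shows that x = 2 is A solution (existence), but does not show it is the ONLY solution (uniqueness). In fact, x = -2 is also a solution since (-2)^2 = 4. Finding one solution doesn't prove there are no others.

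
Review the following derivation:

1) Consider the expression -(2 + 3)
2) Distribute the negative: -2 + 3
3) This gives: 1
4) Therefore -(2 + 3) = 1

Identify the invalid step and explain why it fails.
Step 2: Distribute the negative: -2 + 3

Step 2 incorrectly distributes the negative sign. The correct distribution is -(2 + 3) = -2 - 3 = -5. The negative must be applied to both terms, not just the first. The error treats -(2 + 3) as -2 + 3, which equals 1 instead of -5.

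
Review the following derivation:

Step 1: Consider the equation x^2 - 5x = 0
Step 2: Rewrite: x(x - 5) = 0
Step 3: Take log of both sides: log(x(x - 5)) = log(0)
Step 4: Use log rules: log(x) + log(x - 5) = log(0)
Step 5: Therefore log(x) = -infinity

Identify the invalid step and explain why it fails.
Step 3: Take log of both sides: log(x(x - 5)) = log(0)

Step 3 takes the logarithm of both sides, resulting in log(0) on the right side. The logarithm is only defined for positive numbers; log(0) is undefined (approaches negative infinity). This operation is invalid.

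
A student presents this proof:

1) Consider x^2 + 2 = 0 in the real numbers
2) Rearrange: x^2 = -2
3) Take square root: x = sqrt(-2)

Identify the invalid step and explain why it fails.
Step 3: Take square root: x = sqrt(-2)

Step 3 takes the square root of -2, which is negative. In the real number system, the square root of a negative number is undefined. The equation x^2 + 2 = 0 has no real solutions. Square roots of negative numbers only exist in the complex numbers.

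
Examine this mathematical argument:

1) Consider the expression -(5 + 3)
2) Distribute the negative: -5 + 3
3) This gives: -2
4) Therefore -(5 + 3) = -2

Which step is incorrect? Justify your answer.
Step 2: Distribute the negative: -5 + 3

Step 2 incorrectly distributes the negative sign. The correct distribution is -(5 + 3) = -5 - 3 = -8. The negative must be applied to both terms, not just the first. The error treats -(5 + 3) as -5 + 3, which equals -2 instead of -8.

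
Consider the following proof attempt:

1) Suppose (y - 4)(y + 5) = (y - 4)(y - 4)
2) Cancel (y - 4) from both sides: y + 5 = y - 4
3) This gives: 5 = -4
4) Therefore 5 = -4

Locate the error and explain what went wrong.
Step 2: Cancel (y - 4) from both sides: y + 5 = y - 4

Step 2 cancels (y - 4) from both sides. This is only valid if (y - 4) ≠ 0, i.e., y ≠ 4. When y = 4, both sides equal zero regardless of the other factors. The correct approach requires considering y = 4 as a separate case.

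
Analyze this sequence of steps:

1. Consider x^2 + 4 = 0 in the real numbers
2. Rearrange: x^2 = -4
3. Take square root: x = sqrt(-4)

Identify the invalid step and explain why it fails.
Step 3: Take square root: x = sqrt(-4)

Step 3 takes the square root of -4, which is negative. In the real number system, the square root of a negative number is undefined. The equation x^2 + 4 = 0 has no real solutions. Square roots of negative numbers only exist in the complex numbers.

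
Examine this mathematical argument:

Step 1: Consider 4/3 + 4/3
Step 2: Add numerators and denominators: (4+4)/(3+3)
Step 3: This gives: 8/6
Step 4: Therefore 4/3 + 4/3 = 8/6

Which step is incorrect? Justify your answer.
Step 2: Add numerators and denominators: (4+4)/(3+3)

Step 2 incorrectly adds fractions by separately adding numerators and denominators. This is wrong. The correct method requires a common denominator: 4/3 + 4/3 = (4×3 + 4×3)/(3×3) = 24/9 = 8/3. The method used gives 8/6, which is different.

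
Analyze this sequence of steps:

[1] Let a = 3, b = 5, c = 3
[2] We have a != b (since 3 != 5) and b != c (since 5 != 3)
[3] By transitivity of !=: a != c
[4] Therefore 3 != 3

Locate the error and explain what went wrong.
Step 3: By transitivity of !=: a != c

Step 3 incorrectly applies transitivity to the '!=' relation. Transitivity states: if a R b and b R c, then a R c. However, '!=' is not transitive. Counterexample: 3 != 5 and 5 != 3, but 3 = 3 (both equal 3). Transitivity holds for relations like <, <=, =, but not for !=.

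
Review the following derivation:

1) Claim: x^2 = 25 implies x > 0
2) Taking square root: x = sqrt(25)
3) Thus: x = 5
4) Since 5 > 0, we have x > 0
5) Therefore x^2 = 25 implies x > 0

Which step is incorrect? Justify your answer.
Step 2: Taking square root: x = sqrt(25)

Step 2 takes the square root and assumes the positive root only. The equation x^2 = 25 actually has two solutions: x = 5 and x = -5. The proof silently assumes x > 0 without justification, then uses this assumption to conclude x > 0, which is circular. The counterexample x = -5 shows the claim is false.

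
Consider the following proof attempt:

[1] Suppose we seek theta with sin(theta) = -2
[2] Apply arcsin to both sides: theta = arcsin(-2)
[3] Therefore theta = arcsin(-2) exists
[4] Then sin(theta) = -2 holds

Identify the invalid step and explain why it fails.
Step 2: Apply arcsin to both sides: theta = arcsin(-2)

Step 2 applies arcsin to -2. However, arcsin(x) is only defined for x in [-1, 1] because sin(theta) can only produce values in that range. Since |-2| > 1, arcsin(-2) is undefined. There is no angle whose sine equals -2.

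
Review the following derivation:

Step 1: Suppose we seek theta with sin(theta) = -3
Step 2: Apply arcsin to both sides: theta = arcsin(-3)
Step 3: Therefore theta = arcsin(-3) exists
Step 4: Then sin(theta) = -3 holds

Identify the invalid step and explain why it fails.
Step 2: Apply arcsin to both sides: theta = arcsin(-3)

Step 2 applies arcsin to -3. However, arcsin(x) is only defined for x in [-1, 1] because sin(theta) can only produce values in that range. Since |-3| > 1, arcsin(-3) is undefined. There is no angle whose sine equals -3.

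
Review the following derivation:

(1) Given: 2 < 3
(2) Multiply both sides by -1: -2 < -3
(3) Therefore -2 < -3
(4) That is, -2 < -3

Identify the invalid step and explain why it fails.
Step 2: Multiply both sides by -1: -2 < -3

Step 2 multiplies both sides by -1 but fails to reverse the inequality sign. When multiplying (or dividing) an inequality by a negative number, the direction must be reversed. Since 2 < 3, we should get -2 > -3, i.e., -2 > -3.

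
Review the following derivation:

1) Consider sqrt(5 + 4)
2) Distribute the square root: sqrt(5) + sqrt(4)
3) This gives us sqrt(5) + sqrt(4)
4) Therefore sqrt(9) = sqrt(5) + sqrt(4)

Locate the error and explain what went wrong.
Step 2: Distribute the square root: sqrt(5) + sqrt(4)

Step 2 incorrectly 'distributes' the square root over addition. The square root function does not distribute: sqrt(a + b) ≠ sqrt(a) + sqrt(b). In fact, sqrt(5 + 4) = sqrt(9) ≈ 3.0000, while sqrt(5) + sqrt(4) ≈ 4.2361.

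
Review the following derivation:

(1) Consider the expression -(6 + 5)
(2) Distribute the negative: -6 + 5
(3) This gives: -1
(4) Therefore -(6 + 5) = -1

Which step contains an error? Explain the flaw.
Step 2: Distribute the negative: -6 + 5

Step 2 incorrectly distributes the negative sign. The correct distribution is -(6 + 5) = -6 - 5 = -11. The negative must be applied to both terms, not just the first. The error treats -(6 + 5) as -6 + 5, which equals -1 instead of -11.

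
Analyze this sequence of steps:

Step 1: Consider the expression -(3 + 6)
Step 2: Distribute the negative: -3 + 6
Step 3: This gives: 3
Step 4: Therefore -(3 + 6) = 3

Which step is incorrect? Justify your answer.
Step 2: Distribute the negative: -3 + 6

Step 2 incorrectly distributes the negative sign. The correct distribution is -(3 + 6) = -3 - 6 = -9. The negative must be applied to both terms, not just the first. The error treats -(3 + 6) as -3 + 6, which equals 3 instead of -9.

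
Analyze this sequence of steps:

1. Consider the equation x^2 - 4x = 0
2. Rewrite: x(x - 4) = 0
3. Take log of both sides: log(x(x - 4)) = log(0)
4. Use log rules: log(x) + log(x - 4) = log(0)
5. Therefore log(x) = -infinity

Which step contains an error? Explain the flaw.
Step 3: Take log of both sides: log(x(x - 4)) = log(0)

Step 3 takes the logarithm of both sides, resulting in log(0) on the right side. The logarithm is only defined for positive numbers; log(0) is undefined (approaches negative infinity). This operation is invalid.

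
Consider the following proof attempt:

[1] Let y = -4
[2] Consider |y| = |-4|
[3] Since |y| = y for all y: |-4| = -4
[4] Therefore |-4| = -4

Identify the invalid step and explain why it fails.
Step 3: Since |y| = y for all y: |-4| = -4

Step 3 incorrectly states that |y| = y for all y. The correct definition is |y| = y when y >= 0, and |y| = -y when y < 0. Since -4 < 0, we have |-4| = -(-4) = 4, not -4.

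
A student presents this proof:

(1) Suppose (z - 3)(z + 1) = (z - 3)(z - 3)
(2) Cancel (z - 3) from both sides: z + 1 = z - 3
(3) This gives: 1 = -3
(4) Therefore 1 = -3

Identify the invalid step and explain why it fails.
Step 2: Cancel (z - 3) from both sides: z + 1 = z - 3

Step 2 cancels (z - 3) from both sides. This is only valid if (z - 3) ≠ 0, i.e., z ≠ 3. When z = 3, both sides equal zero regardless of the other factors. The correct approach requires considering z = 3 as a separate case.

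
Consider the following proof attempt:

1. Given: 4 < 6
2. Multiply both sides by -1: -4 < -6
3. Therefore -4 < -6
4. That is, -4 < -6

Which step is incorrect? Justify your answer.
Step 2: Multiply both sides by -1: -4 < -6

Step 2 multiplies both sides by -1 but fails to reverse the inequality sign. When multiplying (or dividing) an inequality by a negative number, the direction must be reversed. Since 4 < 6, we should get -4 > -6, i.e., -4 > -6.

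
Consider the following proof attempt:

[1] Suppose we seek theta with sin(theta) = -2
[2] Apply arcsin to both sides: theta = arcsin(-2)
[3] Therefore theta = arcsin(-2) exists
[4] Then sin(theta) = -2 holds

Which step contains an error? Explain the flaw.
Step 2: Apply arcsin to both sides: theta = arcsin(-2)

Step 2 applies arcsin to -2. However, arcsin(x) is only defined for x in [-1, 1] because sin(theta) can only produce values in that range. Since |-2| > 1, arcsin(-2) is undefined. There is no angle whose sine equals -2.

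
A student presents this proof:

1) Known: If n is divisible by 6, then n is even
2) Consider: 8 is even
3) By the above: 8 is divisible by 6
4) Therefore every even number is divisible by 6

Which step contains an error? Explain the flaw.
Step 3: By the above: 8 is divisible by 6

Step 3 commits the fallacy of affirming the consequent. The known fact 'divisible by 6 → even' does NOT imply 'even → divisible by 6'. That would be the converse, which is false. For example, 8 is even but 8 ÷ 6 = 1.33, which is not an integer.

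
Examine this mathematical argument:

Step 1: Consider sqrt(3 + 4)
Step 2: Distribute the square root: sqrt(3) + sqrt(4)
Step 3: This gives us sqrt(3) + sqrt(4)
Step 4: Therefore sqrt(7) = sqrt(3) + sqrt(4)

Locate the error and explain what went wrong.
Step 2: Distribute the square root: sqrt(3) + sqrt(4)

Step 2 incorrectly 'distributes' the square root over addition. The square root function does not distribute: sqrt(a + b) ≠ sqrt(a) + sqrt(b). In fact, sqrt(3 + 4) = sqrt(7) ≈ 2.6458, while sqrt(3) + sqrt(4) ≈ 3.7321.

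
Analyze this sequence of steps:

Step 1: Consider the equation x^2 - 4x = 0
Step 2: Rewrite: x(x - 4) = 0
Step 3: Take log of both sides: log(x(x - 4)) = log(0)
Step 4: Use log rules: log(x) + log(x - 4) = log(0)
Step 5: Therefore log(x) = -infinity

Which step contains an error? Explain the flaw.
Step 3: Take log of both sides: log(x(x - 4)) = log(0)

Step 3 takes the logarithm of both sides, resulting in log(0) on the right side. The logarithm is only defined for positive numbers; log(0) is undefined (approaches negative infinity). This operation is invalid.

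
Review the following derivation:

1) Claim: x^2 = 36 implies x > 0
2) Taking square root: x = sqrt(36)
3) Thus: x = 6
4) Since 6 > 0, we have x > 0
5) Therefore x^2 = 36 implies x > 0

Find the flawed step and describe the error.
Step 2: Taking square root: x = sqrt(36)

Step 2 takes the square root and assumes the positive root only. The equation x^2 = 36 actually has two solutions: x = 6 and x = -6. The proof silently assumes x > 0 without justification, then uses this assumption to conclude x > 0, which is circular. The counterexample x = -6 shows the claim is false.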